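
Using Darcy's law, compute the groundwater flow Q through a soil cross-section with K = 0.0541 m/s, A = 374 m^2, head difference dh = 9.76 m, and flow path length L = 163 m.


Darcy's law: Q = K * A * i, where i = dh/L.
Hydraulic gradient i = 9.76 / 163 = 0.059877.
Q = 0.0541 * 374 * 0.059877
  = 1.2115 m^3/s.

1.2115


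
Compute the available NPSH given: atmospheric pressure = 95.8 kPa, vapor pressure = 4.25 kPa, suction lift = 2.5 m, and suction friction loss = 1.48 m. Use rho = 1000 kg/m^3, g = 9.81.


NPSHa = p_atm/(rho*g) - z_s - hf_s - p_vap/(rho*g).
p_atm/(rho*g) = 95.8*1000 / (1000*9.81) = 9.766 m.
p_vap/(rho*g) = 4.25*1000 / (1000*9.81) = 0.433 m.
NPSHa = 9.766 - 2.5 - 1.48 - 0.433
      = 5.35 m.

5.35


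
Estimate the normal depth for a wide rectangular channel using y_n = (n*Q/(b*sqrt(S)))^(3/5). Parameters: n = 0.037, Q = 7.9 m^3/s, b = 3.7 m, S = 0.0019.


We use the wide-channel approximation y_n = (n*Q/(b*sqrt(S)))^(3/5).
sqrt(S) = sqrt(0.0019) = 0.043589.
Numerator: n*Q = 0.037 * 7.9 = 0.2923.
Denominator: b*sqrt(S) = 3.7 * 0.043589 = 0.161279.
arg = 1.8124.
y_n = 1.8124^(3/5) = 1.4287 m.

1.4287


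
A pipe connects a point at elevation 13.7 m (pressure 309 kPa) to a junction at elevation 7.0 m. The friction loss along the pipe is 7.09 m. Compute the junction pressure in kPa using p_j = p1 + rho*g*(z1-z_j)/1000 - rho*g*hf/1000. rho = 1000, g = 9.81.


Junction pressure: p_j = p1 + rho*g*(z1 - z_j)/1000 - rho*g*hf/1000.
Elevation term = 1000*9.81*(13.7 - 7.0)/1000 = 65.727 kPa.
Friction term = 1000*9.81*7.09/1000 = 69.553 kPa.
p_j = 309 + 65.727 - 69.553 = 305.17 kPa.

305.17


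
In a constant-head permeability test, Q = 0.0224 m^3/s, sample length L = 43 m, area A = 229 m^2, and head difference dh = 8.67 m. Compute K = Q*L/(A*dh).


From K = Q*L / (A*dh):
Numerator: Q*L = 0.0224 * 43 = 0.9632.
Denominator: A*dh = 229 * 8.67 = 1985.43.
K = 0.9632 / 1985.43 = 0.000485 m/s.

0.000485


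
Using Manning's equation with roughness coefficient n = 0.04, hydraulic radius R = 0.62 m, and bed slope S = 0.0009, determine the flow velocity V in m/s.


Manning's equation gives V = (1/n) * R^(2/3) * S^(1/2).
First, compute R^(2/3) = 0.62^(2/3) = 0.7271.
Next, S^(1/2) = 0.0009^(1/2) = 0.03.
Then 1/n = 1/0.04 = 25.0.
V = 25.0 * 0.7271 * 0.03 = 0.5453 m/s.

0.5453


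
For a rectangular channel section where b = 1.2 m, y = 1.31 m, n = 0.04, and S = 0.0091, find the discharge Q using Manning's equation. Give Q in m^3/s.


For a rectangular channel, the cross-sectional area A = b * y = 1.2 * 1.31 = 1.57 m^2.
The wetted perimeter P = b + 2y = 1.2 + 2*1.31 = 3.82 m.
Hydraulic radius R = A/P = 1.57/3.82 = 0.4115 m.
Velocity V = (1/n)*R^(2/3)*S^(1/2) = (1/0.04)*0.4115^(2/3)*0.0091^(1/2) = 1.3194 m/s.
Discharge Q = A * V = 1.57 * 1.3194 = 2.074 m^3/s.

2.074


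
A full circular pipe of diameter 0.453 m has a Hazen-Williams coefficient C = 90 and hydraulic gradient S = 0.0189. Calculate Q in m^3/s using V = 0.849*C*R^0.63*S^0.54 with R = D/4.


For a full circular pipe, R = D/4 = 0.453/4 = 0.1133 m.
V = 0.849 * 90 * 0.1133^0.63 * 0.0189^0.54
  = 0.849 * 90 * 0.253539 * 0.117298
  = 2.2724 m/s.
Pipe area A = pi*D^2/4 = pi*0.453^2/4 = 0.1612 m^2.
Q = A * V = 0.1612 * 2.2724 = 0.3662 m^3/s.

0.3662


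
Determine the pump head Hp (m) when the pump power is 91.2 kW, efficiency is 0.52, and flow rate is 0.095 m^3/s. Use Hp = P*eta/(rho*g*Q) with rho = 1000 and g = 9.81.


Pump head formula: Hp = P * eta / (rho * g * Q).
Numerator: P * eta = 91.2 * 1000 * 0.52 = 47424.0 W.
Denominator: rho * g * Q = 1000 * 9.81 * 0.095 = 931.95.
Hp = 47424.0 / 931.95 = 50.89 m.

50.89


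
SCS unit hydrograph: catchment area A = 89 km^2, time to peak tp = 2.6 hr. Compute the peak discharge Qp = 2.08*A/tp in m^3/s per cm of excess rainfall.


SCS formula: Qp = 2.08 * A / tp.
Qp = 2.08 * 89 / 2.6
   = 185.12 / 2.6
   = 71.2 m^3/s per cm.

71.2


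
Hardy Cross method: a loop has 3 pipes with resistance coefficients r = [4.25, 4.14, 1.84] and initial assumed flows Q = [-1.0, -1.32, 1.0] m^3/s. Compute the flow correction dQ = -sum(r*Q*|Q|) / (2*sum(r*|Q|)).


Numerator terms (r*Q*|Q|): 4.25*-1.0*|-1.0| = -4.25; 4.14*-1.32*|-1.32| = -7.2135; 1.84*1.0*|1.0| = 1.84.
Sum of numerator = -9.6235.
Denominator terms (r*|Q|): 4.25*|-1.0| = 4.25; 4.14*|-1.32| = 5.4648; 1.84*|1.0| = 1.84.
2 * sum of denominator = 2 * 11.5548 = 23.1096.
dQ = --9.6235 / 23.1096 = 0.4164 m^3/s.

0.4164


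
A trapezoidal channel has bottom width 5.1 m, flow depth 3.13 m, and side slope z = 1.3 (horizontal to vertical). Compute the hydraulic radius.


For a trapezoidal section with side slope z:
A = (b + z*y)*y = (5.1 + 1.3*3.13)*3.13 = 28.699 m^2.
P = b + 2*y*sqrt(1 + z^2) = 5.1 + 2*3.13*sqrt(1 + 1.3^2) = 15.367 m.
R = A/P = 28.699 / 15.367 = 1.8676 m.

1.8676


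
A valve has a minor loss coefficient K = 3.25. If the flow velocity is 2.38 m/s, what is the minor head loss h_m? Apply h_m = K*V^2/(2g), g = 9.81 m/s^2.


Minor loss formula: h_m = K * V^2/(2g).
V^2 = 2.38^2 = 5.6644.
V^2/(2g) = 5.6644 / 19.62 = 0.2887 m.
h_m = 3.25 * 0.2887 = 0.9383 m.

0.9383


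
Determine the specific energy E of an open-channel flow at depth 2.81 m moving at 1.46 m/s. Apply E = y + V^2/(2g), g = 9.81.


Specific energy E = y + V^2/(2g).
Velocity head = V^2/(2g) = 1.46^2 / (2*9.81) = 2.1316 / 19.62 = 0.1086 m.
E = 2.81 + 0.1086 = 2.9186 m.

2.9186


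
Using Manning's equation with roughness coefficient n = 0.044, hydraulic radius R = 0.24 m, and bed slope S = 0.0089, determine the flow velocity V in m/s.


Manning's equation gives V = (1/n) * R^(2/3) * S^(1/2).
First, compute R^(2/3) = 0.24^(2/3) = 0.3862.
Next, S^(1/2) = 0.0089^(1/2) = 0.09434.
Then 1/n = 1/0.044 = 22.73.
V = 22.73 * 0.3862 * 0.09434 = 0.828 m/s.

0.828


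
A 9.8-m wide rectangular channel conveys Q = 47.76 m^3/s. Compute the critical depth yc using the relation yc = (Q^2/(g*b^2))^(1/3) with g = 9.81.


Using yc = (Q^2 / (g * b^2))^(1/3):
Q^2 = 47.76^2 = 2281.02.
g * b^2 = 9.81 * 9.8^2 = 9.81 * 96.04 = 942.15.
Q^2 / (g*b^2) = 2281.02 / 942.15 = 2.4211.
yc = 2.4211^(1/3) = 1.3428 m.

1.3428


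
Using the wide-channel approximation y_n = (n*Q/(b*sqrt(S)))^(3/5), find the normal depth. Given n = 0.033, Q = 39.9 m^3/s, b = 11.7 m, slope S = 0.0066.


We use the wide-channel approximation y_n = (n*Q/(b*sqrt(S)))^(3/5).
sqrt(S) = sqrt(0.0066) = 0.08124.
Numerator: n*Q = 0.033 * 39.9 = 1.3167.
Denominator: b*sqrt(S) = 11.7 * 0.08124 = 0.950508.
arg = 1.3853.
y_n = 1.3853^(3/5) = 1.216 m.

1.216


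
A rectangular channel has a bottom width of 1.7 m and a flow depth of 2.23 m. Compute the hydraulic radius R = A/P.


For a rectangular section:
Flow area A = b * y = 1.7 * 2.23 = 3.79 m^2.
Wetted perimeter P = b + 2y = 1.7 + 2*2.23 = 6.16 m.
Hydraulic radius R = A/P = 3.79 / 6.16 = 0.6154 m.

0.6154


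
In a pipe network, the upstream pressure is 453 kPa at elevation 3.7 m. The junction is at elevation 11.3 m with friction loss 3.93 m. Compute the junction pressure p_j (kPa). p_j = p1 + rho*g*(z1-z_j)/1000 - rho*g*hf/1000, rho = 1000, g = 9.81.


Junction pressure: p_j = p1 + rho*g*(z1 - z_j)/1000 - rho*g*hf/1000.
Elevation term = 1000*9.81*(3.7 - 11.3)/1000 = -74.556 kPa.
Friction term = 1000*9.81*3.93/1000 = 38.553 kPa.
p_j = 453 + -74.556 - 38.553 = 339.89 kPa.

339.89


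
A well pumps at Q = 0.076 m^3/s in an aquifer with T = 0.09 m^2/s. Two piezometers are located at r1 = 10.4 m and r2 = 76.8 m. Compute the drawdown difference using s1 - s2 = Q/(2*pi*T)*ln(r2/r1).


Thiem equation: s1 - s2 = Q/(2*pi*T) * ln(r2/r1).
ln(r2/r1) = ln(76.8/10.4) = 1.9994.
Q/(2*pi*T) = 0.076 / (2*pi*0.09) = 0.076 / 0.5655 = 0.1344.
s1 - s2 = 0.1344 * 1.9994 = 0.2687 m.

0.2687


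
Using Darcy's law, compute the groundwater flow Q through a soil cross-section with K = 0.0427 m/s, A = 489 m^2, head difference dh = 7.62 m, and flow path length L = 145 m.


Darcy's law: Q = K * A * i, where i = dh/L.
Hydraulic gradient i = 7.62 / 145 = 0.052552.
Q = 0.0427 * 489 * 0.052552
  = 1.0973 m^3/s.

1.0973


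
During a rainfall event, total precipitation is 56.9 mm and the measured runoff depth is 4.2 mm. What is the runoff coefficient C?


The runoff coefficient C = runoff depth / rainfall depth.
C = 4.2 / 56.9
  = 0.0738.

0.0738


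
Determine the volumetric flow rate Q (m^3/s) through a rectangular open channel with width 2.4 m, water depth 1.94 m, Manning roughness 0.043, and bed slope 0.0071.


For a rectangular channel, the cross-sectional area A = b * y = 2.4 * 1.94 = 4.66 m^2.
The wetted perimeter P = b + 2y = 2.4 + 2*1.94 = 6.28 m.
Hydraulic radius R = A/P = 4.66/6.28 = 0.7414 m.
Velocity V = (1/n)*R^(2/3)*S^(1/2) = (1/0.043)*0.7414^(2/3)*0.0071^(1/2) = 1.6052 m/s.
Discharge Q = A * V = 4.66 * 1.6052 = 7.474 m^3/s.

7.474


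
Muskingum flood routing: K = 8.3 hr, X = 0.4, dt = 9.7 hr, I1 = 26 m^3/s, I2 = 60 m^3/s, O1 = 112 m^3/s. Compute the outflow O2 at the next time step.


Muskingum coefficients:
denom = 2*K*(1-X) + dt = 2*8.3*(1-0.4) + 9.7 = 19.66.
C0 = (dt - 2*K*X)/denom = (9.7 - 2*8.3*0.4)/19.66 = 0.1556.
C1 = (dt + 2*K*X)/denom = (9.7 + 2*8.3*0.4)/19.66 = 0.8311.
C2 = (2*K*(1-X) - dt)/denom = 0.0132.
O2 = C0*I2 + C1*I1 + C2*O1
   = 0.1556*60 + 0.8311*26 + 0.0132*112
   = 32.43 m^3/s.

32.43


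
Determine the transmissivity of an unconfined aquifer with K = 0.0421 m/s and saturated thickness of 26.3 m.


Transmissivity is defined as T = K * h.
T = 0.0421 * 26.3
  = 1.1072 m^2/s.

1.1072


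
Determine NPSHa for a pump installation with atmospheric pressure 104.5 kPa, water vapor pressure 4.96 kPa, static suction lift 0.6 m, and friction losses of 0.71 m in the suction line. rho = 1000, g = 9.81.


NPSHa = p_atm/(rho*g) - z_s - hf_s - p_vap/(rho*g).
p_atm/(rho*g) = 104.5*1000 / (1000*9.81) = 10.652 m.
p_vap/(rho*g) = 4.96*1000 / (1000*9.81) = 0.506 m.
NPSHa = 10.652 - 0.6 - 0.71 - 0.506
      = 8.84 m.

8.84


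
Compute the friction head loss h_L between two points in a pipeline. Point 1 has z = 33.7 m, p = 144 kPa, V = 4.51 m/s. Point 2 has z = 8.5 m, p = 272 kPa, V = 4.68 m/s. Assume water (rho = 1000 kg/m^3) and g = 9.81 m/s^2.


Total head at each section: H = z + p/(rho*g) + V^2/(2g).
H1 = 33.7 + 144*1000/(1000*9.81) + 4.51^2/(2*9.81)
   = 33.7 + 14.679 + 1.0367
   = 49.416 m.
H2 = 8.5 + 272*1000/(1000*9.81) + 4.68^2/(2*9.81)
   = 8.5 + 27.727 + 1.1163
   = 37.343 m.
h_L = H1 - H2 = 49.416 - 37.343 = 12.072 m.

12.072


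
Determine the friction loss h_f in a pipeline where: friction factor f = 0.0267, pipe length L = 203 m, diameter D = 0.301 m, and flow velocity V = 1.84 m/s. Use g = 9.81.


Darcy-Weisbach equation: h_f = f * (L/D) * V^2/(2g).
f * L/D = 0.0267 * 203/0.301 = 18.007.
V^2/(2g) = 1.84^2 / (2*9.81) = 3.3856 / 19.62 = 0.1726 m.
h_f = 18.007 * 0.1726 = 3.107 m.

3.107


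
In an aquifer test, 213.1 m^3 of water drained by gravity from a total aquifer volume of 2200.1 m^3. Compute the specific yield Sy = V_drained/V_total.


Specific yield Sy = Volume drained / Total volume.
Sy = 213.1 / 2200.1
   = 0.0969.

0.0969


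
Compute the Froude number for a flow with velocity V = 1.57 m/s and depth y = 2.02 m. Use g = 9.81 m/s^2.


The Froude number is defined as Fr = V / sqrt(g*y).
g*y = 9.81 * 2.02 = 19.8162.
sqrt(g*y) = sqrt(19.8162) = 4.4515.
Fr = 1.57 / 4.4515 = 0.3527.

0.3527


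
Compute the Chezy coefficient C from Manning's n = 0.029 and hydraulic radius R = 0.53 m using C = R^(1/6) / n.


The Chezy coefficient relates to Manning's n through C = R^(1/6) / n.
R^(1/6) = 0.53^(1/6) = 0.899593.
C = 0.899593 / 0.029 = 31.02 m^(1/2)/s.

31.02


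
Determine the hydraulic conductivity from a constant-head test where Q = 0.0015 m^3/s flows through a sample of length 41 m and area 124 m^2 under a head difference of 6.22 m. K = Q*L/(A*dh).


From K = Q*L / (A*dh):
Numerator: Q*L = 0.0015 * 41 = 0.0615.
Denominator: A*dh = 124 * 6.22 = 771.28.
K = 0.0615 / 771.28 = 8e-05 m/s.

8e-05


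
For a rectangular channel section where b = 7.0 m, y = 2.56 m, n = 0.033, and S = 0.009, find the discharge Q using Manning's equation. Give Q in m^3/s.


For a rectangular channel, the cross-sectional area A = b * y = 7.0 * 2.56 = 17.92 m^2.
The wetted perimeter P = b + 2y = 7.0 + 2*2.56 = 12.12 m.
Hydraulic radius R = A/P = 17.92/12.12 = 1.4785 m.
Velocity V = (1/n)*R^(2/3)*S^(1/2) = (1/0.033)*1.4785^(2/3)*0.009^(1/2) = 3.731 m/s.
Discharge Q = A * V = 17.92 * 3.731 = 66.86 m^3/s.

66.86


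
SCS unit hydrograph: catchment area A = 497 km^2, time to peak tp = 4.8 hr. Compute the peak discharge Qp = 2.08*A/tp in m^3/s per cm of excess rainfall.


SCS formula: Qp = 2.08 * A / tp.
Qp = 2.08 * 497 / 4.8
   = 1033.76 / 4.8
   = 215.37 m^3/s per cm.

215.37


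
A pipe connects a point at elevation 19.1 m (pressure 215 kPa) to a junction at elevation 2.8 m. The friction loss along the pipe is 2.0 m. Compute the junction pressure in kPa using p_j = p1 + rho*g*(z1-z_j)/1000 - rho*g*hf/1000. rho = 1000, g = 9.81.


Junction pressure: p_j = p1 + rho*g*(z1 - z_j)/1000 - rho*g*hf/1000.
Elevation term = 1000*9.81*(19.1 - 2.8)/1000 = 159.903 kPa.
Friction term = 1000*9.81*2.0/1000 = 19.62 kPa.
p_j = 215 + 159.903 - 19.62 = 355.28 kPa.

355.28


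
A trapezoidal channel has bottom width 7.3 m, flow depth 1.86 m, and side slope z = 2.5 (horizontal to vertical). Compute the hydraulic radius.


For a trapezoidal section with side slope z:
A = (b + z*y)*y = (7.3 + 2.5*1.86)*1.86 = 22.227 m^2.
P = b + 2*y*sqrt(1 + z^2) = 7.3 + 2*1.86*sqrt(1 + 2.5^2) = 17.316 m.
R = A/P = 22.227 / 17.316 = 1.2836 m.

1.2836


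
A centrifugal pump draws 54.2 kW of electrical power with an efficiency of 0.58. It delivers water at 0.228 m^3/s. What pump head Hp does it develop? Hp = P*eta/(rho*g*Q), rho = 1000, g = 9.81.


Pump head formula: Hp = P * eta / (rho * g * Q).
Numerator: P * eta = 54.2 * 1000 * 0.58 = 31436.0 W.
Denominator: rho * g * Q = 1000 * 9.81 * 0.228 = 2236.68.
Hp = 31436.0 / 2236.68 = 14.05 m.

14.05


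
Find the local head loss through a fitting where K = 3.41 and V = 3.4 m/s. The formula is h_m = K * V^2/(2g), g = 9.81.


Minor loss formula: h_m = K * V^2/(2g).
V^2 = 3.4^2 = 11.56.
V^2/(2g) = 11.56 / 19.62 = 0.5892 m.
h_m = 3.41 * 0.5892 = 2.0092 m.

2.0092


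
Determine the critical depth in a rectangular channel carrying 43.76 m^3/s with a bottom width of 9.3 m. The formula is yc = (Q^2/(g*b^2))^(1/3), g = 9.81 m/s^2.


Using yc = (Q^2 / (g * b^2))^(1/3):
Q^2 = 43.76^2 = 1914.94.
g * b^2 = 9.81 * 9.3^2 = 9.81 * 86.49 = 848.47.
Q^2 / (g*b^2) = 1914.94 / 848.47 = 2.2569.
yc = 2.2569^(1/3) = 1.3117 m.

1.3117


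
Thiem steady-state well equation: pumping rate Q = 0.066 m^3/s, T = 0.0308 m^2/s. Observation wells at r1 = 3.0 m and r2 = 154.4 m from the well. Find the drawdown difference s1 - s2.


Thiem equation: s1 - s2 = Q/(2*pi*T) * ln(r2/r1).
ln(r2/r1) = ln(154.4/3.0) = 3.9409.
Q/(2*pi*T) = 0.066 / (2*pi*0.0308) = 0.066 / 0.1935 = 0.341.
s1 - s2 = 0.341 * 3.9409 = 1.344 m.

1.344


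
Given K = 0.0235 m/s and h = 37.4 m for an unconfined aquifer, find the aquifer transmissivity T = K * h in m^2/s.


Transmissivity is defined as T = K * h.
T = 0.0235 * 37.4
  = 0.8789 m^2/s.

0.8789


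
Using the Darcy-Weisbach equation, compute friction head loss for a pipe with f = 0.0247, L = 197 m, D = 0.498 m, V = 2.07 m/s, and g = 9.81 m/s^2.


Darcy-Weisbach equation: h_f = f * (L/D) * V^2/(2g).
f * L/D = 0.0247 * 197/0.498 = 9.7709.
V^2/(2g) = 2.07^2 / (2*9.81) = 4.2849 / 19.62 = 0.2184 m.
h_f = 9.7709 * 0.2184 = 2.134 m.

2.134


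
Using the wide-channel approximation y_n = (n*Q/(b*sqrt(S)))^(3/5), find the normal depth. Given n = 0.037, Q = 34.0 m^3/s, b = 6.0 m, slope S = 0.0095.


We use the wide-channel approximation y_n = (n*Q/(b*sqrt(S)))^(3/5).
sqrt(S) = sqrt(0.0095) = 0.097468.
Numerator: n*Q = 0.037 * 34.0 = 1.258.
Denominator: b*sqrt(S) = 6.0 * 0.097468 = 0.584808.
arg = 2.1511.
y_n = 2.1511^(3/5) = 1.5834 m.

1.5834


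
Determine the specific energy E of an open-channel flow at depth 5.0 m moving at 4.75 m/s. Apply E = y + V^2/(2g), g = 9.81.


Specific energy E = y + V^2/(2g).
Velocity head = V^2/(2g) = 4.75^2 / (2*9.81) = 22.5625 / 19.62 = 1.15 m.
E = 5.0 + 1.15 = 6.15 m.

6.15


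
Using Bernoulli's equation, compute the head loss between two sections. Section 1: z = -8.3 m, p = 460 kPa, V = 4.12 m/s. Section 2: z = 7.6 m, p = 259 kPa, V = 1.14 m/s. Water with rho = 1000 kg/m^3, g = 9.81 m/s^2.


Total head at each section: H = z + p/(rho*g) + V^2/(2g).
H1 = -8.3 + 460*1000/(1000*9.81) + 4.12^2/(2*9.81)
   = -8.3 + 46.891 + 0.8652
   = 39.456 m.
H2 = 7.6 + 259*1000/(1000*9.81) + 1.14^2/(2*9.81)
   = 7.6 + 26.402 + 0.0662
   = 34.068 m.
h_L = H1 - H2 = 39.456 - 34.068 = 5.388 m.

5.388


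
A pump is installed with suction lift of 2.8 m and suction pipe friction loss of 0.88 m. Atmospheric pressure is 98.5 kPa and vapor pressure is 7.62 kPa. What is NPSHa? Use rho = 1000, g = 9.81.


NPSHa = p_atm/(rho*g) - z_s - hf_s - p_vap/(rho*g).
p_atm/(rho*g) = 98.5*1000 / (1000*9.81) = 10.041 m.
p_vap/(rho*g) = 7.62*1000 / (1000*9.81) = 0.777 m.
NPSHa = 10.041 - 2.8 - 0.88 - 0.777
      = 5.58 m.

5.58


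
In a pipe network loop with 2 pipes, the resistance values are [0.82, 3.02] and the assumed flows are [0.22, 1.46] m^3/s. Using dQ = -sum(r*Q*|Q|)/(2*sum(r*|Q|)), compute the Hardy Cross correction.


Numerator terms (r*Q*|Q|): 0.82*0.22*|0.22| = 0.0397; 3.02*1.46*|1.46| = 6.4374.
Sum of numerator = 6.4771.
Denominator terms (r*|Q|): 0.82*|0.22| = 0.1804; 3.02*|1.46| = 4.4092.
2 * sum of denominator = 2 * 4.5896 = 9.1792.
dQ = -6.4771 / 9.1792 = -0.7056 m^3/s.

-0.7056


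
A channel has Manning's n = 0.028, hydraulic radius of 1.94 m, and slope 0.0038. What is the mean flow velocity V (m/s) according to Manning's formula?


Manning's equation gives V = (1/n) * R^(2/3) * S^(1/2).
First, compute R^(2/3) = 1.94^(2/3) = 1.5555.
Next, S^(1/2) = 0.0038^(1/2) = 0.061644.
Then 1/n = 1/0.028 = 35.71.
V = 35.71 * 1.5555 * 0.061644 = 3.4245 m/s.

3.4245


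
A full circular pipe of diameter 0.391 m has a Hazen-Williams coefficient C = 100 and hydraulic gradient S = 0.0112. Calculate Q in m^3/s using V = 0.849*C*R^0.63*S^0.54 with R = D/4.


For a full circular pipe, R = D/4 = 0.391/4 = 0.0978 m.
V = 0.849 * 100 * 0.0978^0.63 * 0.0112^0.54
  = 0.849 * 100 * 0.231086 * 0.088426
  = 1.7348 m/s.
Pipe area A = pi*D^2/4 = pi*0.391^2/4 = 0.1201 m^2.
Q = A * V = 0.1201 * 1.7348 = 0.2083 m^3/s.

0.2083


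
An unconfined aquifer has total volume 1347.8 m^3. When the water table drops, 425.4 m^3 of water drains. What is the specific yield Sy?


Specific yield Sy = Volume drained / Total volume.
Sy = 425.4 / 1347.8
   = 0.3156.

0.3156


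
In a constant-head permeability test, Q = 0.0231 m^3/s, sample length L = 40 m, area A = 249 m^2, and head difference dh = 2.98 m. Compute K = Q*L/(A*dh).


From K = Q*L / (A*dh):
Numerator: Q*L = 0.0231 * 40 = 0.924.
Denominator: A*dh = 249 * 2.98 = 742.02.
K = 0.924 / 742.02 = 0.001245 m/s.

0.001245


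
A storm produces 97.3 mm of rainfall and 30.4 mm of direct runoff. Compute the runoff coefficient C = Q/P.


The runoff coefficient C = runoff depth / rainfall depth.
C = 30.4 / 97.3
  = 0.3124.

0.3124


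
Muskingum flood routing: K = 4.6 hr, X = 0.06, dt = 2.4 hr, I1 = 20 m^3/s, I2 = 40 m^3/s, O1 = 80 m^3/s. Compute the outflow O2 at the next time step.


Muskingum coefficients:
denom = 2*K*(1-X) + dt = 2*4.6*(1-0.06) + 2.4 = 11.048.
C0 = (dt - 2*K*X)/denom = (2.4 - 2*4.6*0.06)/11.048 = 0.1673.
C1 = (dt + 2*K*X)/denom = (2.4 + 2*4.6*0.06)/11.048 = 0.2672.
C2 = (2*K*(1-X) - dt)/denom = 0.5655.
O2 = C0*I2 + C1*I1 + C2*O1
   = 0.1673*40 + 0.2672*20 + 0.5655*80
   = 57.28 m^3/s.

57.28


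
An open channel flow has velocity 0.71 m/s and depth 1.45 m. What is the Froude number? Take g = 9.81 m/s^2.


The Froude number is defined as Fr = V / sqrt(g*y).
g*y = 9.81 * 1.45 = 14.2245.
sqrt(g*y) = sqrt(14.2245) = 3.7715.
Fr = 0.71 / 3.7715 = 0.1883.

0.1883


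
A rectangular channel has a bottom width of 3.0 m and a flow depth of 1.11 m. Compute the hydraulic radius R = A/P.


For a rectangular section:
Flow area A = b * y = 3.0 * 1.11 = 3.33 m^2.
Wetted perimeter P = b + 2y = 3.0 + 2*1.11 = 5.22 m.
Hydraulic radius R = A/P = 3.33 / 5.22 = 0.6379 m.

0.6379


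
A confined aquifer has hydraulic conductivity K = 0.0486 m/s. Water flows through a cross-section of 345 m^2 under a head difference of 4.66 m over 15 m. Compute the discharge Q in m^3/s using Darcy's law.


Darcy's law: Q = K * A * i, where i = dh/L.
Hydraulic gradient i = 4.66 / 15 = 0.310667.
Q = 0.0486 * 345 * 0.310667
  = 5.2089 m^3/s.

5.2089


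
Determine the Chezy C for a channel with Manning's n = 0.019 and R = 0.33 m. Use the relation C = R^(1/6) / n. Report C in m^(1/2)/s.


The Chezy coefficient relates to Manning's n through C = R^(1/6) / n.
R^(1/6) = 0.33^(1/6) = 0.83129.
C = 0.83129 / 0.019 = 43.75 m^(1/2)/s.

43.75


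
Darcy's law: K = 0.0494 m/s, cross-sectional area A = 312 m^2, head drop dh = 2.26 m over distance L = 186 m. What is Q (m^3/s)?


Darcy's law: Q = K * A * i, where i = dh/L.
Hydraulic gradient i = 2.26 / 186 = 0.012151.
Q = 0.0494 * 312 * 0.012151
  = 0.1873 m^3/s.

0.1873


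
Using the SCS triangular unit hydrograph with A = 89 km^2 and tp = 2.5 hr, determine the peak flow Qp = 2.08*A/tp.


SCS formula: Qp = 2.08 * A / tp.
Qp = 2.08 * 89 / 2.5
   = 185.12 / 2.5
   = 74.05 m^3/s per cm.

74.05


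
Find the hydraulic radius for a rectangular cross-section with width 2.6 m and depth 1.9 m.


For a rectangular section:
Flow area A = b * y = 2.6 * 1.9 = 4.94 m^2.
Wetted perimeter P = b + 2y = 2.6 + 2*1.9 = 6.4 m.
Hydraulic radius R = A/P = 4.94 / 6.4 = 0.7719 m.

0.7719


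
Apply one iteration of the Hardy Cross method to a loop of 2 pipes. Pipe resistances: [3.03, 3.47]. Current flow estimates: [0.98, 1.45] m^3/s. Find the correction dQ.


Numerator terms (r*Q*|Q|): 3.03*0.98*|0.98| = 2.91; 3.47*1.45*|1.45| = 7.2957.
Sum of numerator = 10.2057.
Denominator terms (r*|Q|): 3.03*|0.98| = 2.9694; 3.47*|1.45| = 5.0315.
2 * sum of denominator = 2 * 8.0009 = 16.0018.
dQ = -10.2057 / 16.0018 = -0.6378 m^3/s.

-0.6378


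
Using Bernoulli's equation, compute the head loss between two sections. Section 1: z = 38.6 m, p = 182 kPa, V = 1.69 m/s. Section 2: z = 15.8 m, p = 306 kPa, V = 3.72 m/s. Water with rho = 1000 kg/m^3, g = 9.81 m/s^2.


Total head at each section: H = z + p/(rho*g) + V^2/(2g).
H1 = 38.6 + 182*1000/(1000*9.81) + 1.69^2/(2*9.81)
   = 38.6 + 18.552 + 0.1456
   = 57.298 m.
H2 = 15.8 + 306*1000/(1000*9.81) + 3.72^2/(2*9.81)
   = 15.8 + 31.193 + 0.7053
   = 47.698 m.
h_L = H1 - H2 = 57.298 - 47.698 = 9.6 m.

9.6


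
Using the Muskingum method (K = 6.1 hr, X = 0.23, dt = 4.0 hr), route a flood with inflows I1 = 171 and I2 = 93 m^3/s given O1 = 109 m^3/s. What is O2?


Muskingum coefficients:
denom = 2*K*(1-X) + dt = 2*6.1*(1-0.23) + 4.0 = 13.394.
C0 = (dt - 2*K*X)/denom = (4.0 - 2*6.1*0.23)/13.394 = 0.0891.
C1 = (dt + 2*K*X)/denom = (4.0 + 2*6.1*0.23)/13.394 = 0.5081.
C2 = (2*K*(1-X) - dt)/denom = 0.4027.
O2 = C0*I2 + C1*I1 + C2*O1
   = 0.0891*93 + 0.5081*171 + 0.4027*109
   = 139.08 m^3/s.

139.08


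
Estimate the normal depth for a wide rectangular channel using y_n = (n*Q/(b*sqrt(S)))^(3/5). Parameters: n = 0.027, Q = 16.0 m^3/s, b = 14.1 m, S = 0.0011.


We use the wide-channel approximation y_n = (n*Q/(b*sqrt(S)))^(3/5).
sqrt(S) = sqrt(0.0011) = 0.033166.
Numerator: n*Q = 0.027 * 16.0 = 0.432.
Denominator: b*sqrt(S) = 14.1 * 0.033166 = 0.467641.
arg = 0.9238.
y_n = 0.9238^(3/5) = 0.9535 m.

0.9535


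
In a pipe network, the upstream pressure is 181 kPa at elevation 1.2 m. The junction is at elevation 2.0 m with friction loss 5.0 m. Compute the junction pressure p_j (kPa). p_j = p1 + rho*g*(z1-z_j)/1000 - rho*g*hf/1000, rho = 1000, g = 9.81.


Junction pressure: p_j = p1 + rho*g*(z1 - z_j)/1000 - rho*g*hf/1000.
Elevation term = 1000*9.81*(1.2 - 2.0)/1000 = -7.848 kPa.
Friction term = 1000*9.81*5.0/1000 = 49.05 kPa.
p_j = 181 + -7.848 - 49.05 = 124.1 kPa.

124.1


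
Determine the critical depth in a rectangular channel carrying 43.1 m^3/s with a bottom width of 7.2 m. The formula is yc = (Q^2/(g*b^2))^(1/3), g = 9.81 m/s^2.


Using yc = (Q^2 / (g * b^2))^(1/3):
Q^2 = 43.1^2 = 1857.61.
g * b^2 = 9.81 * 7.2^2 = 9.81 * 51.84 = 508.55.
Q^2 / (g*b^2) = 1857.61 / 508.55 = 3.6528.
yc = 3.6528^(1/3) = 1.5401 m.

1.5401


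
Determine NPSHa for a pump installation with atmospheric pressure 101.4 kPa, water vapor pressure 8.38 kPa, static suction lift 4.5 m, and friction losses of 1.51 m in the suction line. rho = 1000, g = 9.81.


NPSHa = p_atm/(rho*g) - z_s - hf_s - p_vap/(rho*g).
p_atm/(rho*g) = 101.4*1000 / (1000*9.81) = 10.336 m.
p_vap/(rho*g) = 8.38*1000 / (1000*9.81) = 0.854 m.
NPSHa = 10.336 - 4.5 - 1.51 - 0.854
      = 3.47 m.

3.47


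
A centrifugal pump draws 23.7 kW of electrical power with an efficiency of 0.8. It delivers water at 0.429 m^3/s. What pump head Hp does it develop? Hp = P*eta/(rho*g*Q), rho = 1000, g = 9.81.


Pump head formula: Hp = P * eta / (rho * g * Q).
Numerator: P * eta = 23.7 * 1000 * 0.8 = 18960.0 W.
Denominator: rho * g * Q = 1000 * 9.81 * 0.429 = 4208.49.
Hp = 18960.0 / 4208.49 = 4.51 m.

4.51


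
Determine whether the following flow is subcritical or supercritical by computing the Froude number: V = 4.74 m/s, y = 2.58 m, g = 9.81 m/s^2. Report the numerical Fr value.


The Froude number is defined as Fr = V / sqrt(g*y).
g*y = 9.81 * 2.58 = 25.3098.
sqrt(g*y) = sqrt(25.3098) = 5.0309.
Fr = 4.74 / 5.0309 = 0.9422.
Since Fr < 1, the flow is subcritical.

0.9422


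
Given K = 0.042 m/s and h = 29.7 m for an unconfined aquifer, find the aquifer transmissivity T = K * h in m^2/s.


Transmissivity is defined as T = K * h.
T = 0.042 * 29.7
  = 1.2474 m^2/s.

1.2474


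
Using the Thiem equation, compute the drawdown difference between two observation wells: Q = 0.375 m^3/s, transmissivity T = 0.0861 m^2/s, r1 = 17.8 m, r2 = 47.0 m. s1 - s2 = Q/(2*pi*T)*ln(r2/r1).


Thiem equation: s1 - s2 = Q/(2*pi*T) * ln(r2/r1).
ln(r2/r1) = ln(47.0/17.8) = 0.9709.
Q/(2*pi*T) = 0.375 / (2*pi*0.0861) = 0.375 / 0.541 = 0.6932.
s1 - s2 = 0.6932 * 0.9709 = 0.673 m.

0.673


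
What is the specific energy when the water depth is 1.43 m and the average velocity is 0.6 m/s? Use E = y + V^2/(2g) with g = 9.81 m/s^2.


Specific energy E = y + V^2/(2g).
Velocity head = V^2/(2g) = 0.6^2 / (2*9.81) = 0.36 / 19.62 = 0.0183 m.
E = 1.43 + 0.0183 = 1.4483 m.

1.4483


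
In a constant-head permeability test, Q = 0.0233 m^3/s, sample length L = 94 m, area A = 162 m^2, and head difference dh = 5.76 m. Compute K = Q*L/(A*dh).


From K = Q*L / (A*dh):
Numerator: Q*L = 0.0233 * 94 = 2.1902.
Denominator: A*dh = 162 * 5.76 = 933.12.
K = 2.1902 / 933.12 = 0.002347 m/s.

0.002347


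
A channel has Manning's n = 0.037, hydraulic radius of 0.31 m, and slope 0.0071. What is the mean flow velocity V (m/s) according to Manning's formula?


Manning's equation gives V = (1/n) * R^(2/3) * S^(1/2).
First, compute R^(2/3) = 0.31^(2/3) = 0.458.
Next, S^(1/2) = 0.0071^(1/2) = 0.084261.
Then 1/n = 1/0.037 = 27.03.
V = 27.03 * 0.458 * 0.084261 = 1.0431 m/s.

1.0431


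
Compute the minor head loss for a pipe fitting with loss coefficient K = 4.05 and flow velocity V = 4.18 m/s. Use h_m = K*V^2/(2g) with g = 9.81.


Minor loss formula: h_m = K * V^2/(2g).
V^2 = 4.18^2 = 17.4724.
V^2/(2g) = 17.4724 / 19.62 = 0.8905 m.
h_m = 4.05 * 0.8905 = 3.6067 m.

3.6067


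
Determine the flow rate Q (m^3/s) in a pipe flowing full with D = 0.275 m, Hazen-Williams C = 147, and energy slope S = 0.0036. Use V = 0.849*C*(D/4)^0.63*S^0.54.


For a full circular pipe, R = D/4 = 0.275/4 = 0.0688 m.
V = 0.849 * 147 * 0.0688^0.63 * 0.0036^0.54
  = 0.849 * 147 * 0.185132 * 0.047907
  = 1.1069 m/s.
Pipe area A = pi*D^2/4 = pi*0.275^2/4 = 0.0594 m^2.
Q = A * V = 0.0594 * 1.1069 = 0.0657 m^3/s.

0.0657


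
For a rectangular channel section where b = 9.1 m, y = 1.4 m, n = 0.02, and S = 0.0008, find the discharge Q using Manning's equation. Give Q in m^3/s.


For a rectangular channel, the cross-sectional area A = b * y = 9.1 * 1.4 = 12.74 m^2.
The wetted perimeter P = b + 2y = 9.1 + 2*1.4 = 11.9 m.
Hydraulic radius R = A/P = 12.74/11.9 = 1.0706 m.
Velocity V = (1/n)*R^(2/3)*S^(1/2) = (1/0.02)*1.0706^(2/3)*0.0008^(1/2) = 1.48 m/s.
Discharge Q = A * V = 12.74 * 1.48 = 18.855 m^3/s.

18.855


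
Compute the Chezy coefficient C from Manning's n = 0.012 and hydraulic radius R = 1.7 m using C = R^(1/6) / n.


The Chezy coefficient relates to Manning's n through C = R^(1/6) / n.
R^(1/6) = 1.7^(1/6) = 1.092467.
C = 1.092467 / 0.012 = 91.04 m^(1/2)/s.

91.04


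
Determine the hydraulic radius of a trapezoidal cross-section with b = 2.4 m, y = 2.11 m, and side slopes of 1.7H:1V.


For a trapezoidal section with side slope z:
A = (b + z*y)*y = (2.4 + 1.7*2.11)*2.11 = 12.633 m^2.
P = b + 2*y*sqrt(1 + z^2) = 2.4 + 2*2.11*sqrt(1 + 1.7^2) = 10.723 m.
R = A/P = 12.633 / 10.723 = 1.1781 m.

1.1781


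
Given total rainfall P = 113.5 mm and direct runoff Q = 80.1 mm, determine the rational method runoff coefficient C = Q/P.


The runoff coefficient C = runoff depth / rainfall depth.
C = 80.1 / 113.5
  = 0.7057.

0.7057


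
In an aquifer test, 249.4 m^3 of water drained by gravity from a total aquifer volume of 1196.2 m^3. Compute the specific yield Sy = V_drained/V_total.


Specific yield Sy = Volume drained / Total volume.
Sy = 249.4 / 1196.2
   = 0.2085.

0.2085


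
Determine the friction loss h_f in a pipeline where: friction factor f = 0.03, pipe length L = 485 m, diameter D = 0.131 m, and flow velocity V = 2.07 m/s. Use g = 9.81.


Darcy-Weisbach equation: h_f = f * (L/D) * V^2/(2g).
f * L/D = 0.03 * 485/0.131 = 111.0687.
V^2/(2g) = 2.07^2 / (2*9.81) = 4.2849 / 19.62 = 0.2184 m.
h_f = 111.0687 * 0.2184 = 24.257 m.

24.257


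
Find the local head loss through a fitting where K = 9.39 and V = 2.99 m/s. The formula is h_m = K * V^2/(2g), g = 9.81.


Minor loss formula: h_m = K * V^2/(2g).
V^2 = 2.99^2 = 8.9401.
V^2/(2g) = 8.9401 / 19.62 = 0.4557 m.
h_m = 9.39 * 0.4557 = 4.2787 m.

4.2787


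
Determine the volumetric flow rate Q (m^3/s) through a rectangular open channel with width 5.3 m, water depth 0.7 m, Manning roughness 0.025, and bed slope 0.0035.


For a rectangular channel, the cross-sectional area A = b * y = 5.3 * 0.7 = 3.71 m^2.
The wetted perimeter P = b + 2y = 5.3 + 2*0.7 = 6.7 m.
Hydraulic radius R = A/P = 3.71/6.7 = 0.5537 m.
Velocity V = (1/n)*R^(2/3)*S^(1/2) = (1/0.025)*0.5537^(2/3)*0.0035^(1/2) = 1.5957 m/s.
Discharge Q = A * V = 3.71 * 1.5957 = 5.92 m^3/s.

5.92


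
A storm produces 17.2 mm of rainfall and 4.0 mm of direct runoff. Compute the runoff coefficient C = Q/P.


The runoff coefficient C = runoff depth / rainfall depth.
C = 4.0 / 17.2
  = 0.2326.

0.2326


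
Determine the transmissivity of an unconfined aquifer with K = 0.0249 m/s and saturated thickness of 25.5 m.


Transmissivity is defined as T = K * h.
T = 0.0249 * 25.5
  = 0.635 m^2/s.

0.635


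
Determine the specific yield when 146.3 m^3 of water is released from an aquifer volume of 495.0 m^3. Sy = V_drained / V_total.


Specific yield Sy = Volume drained / Total volume.
Sy = 146.3 / 495.0
   = 0.2956.

0.2956


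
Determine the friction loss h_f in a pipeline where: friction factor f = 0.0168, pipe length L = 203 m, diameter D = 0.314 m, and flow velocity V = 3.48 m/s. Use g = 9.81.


Darcy-Weisbach equation: h_f = f * (L/D) * V^2/(2g).
f * L/D = 0.0168 * 203/0.314 = 10.8611.
V^2/(2g) = 3.48^2 / (2*9.81) = 12.1104 / 19.62 = 0.6172 m.
h_f = 10.8611 * 0.6172 = 6.704 m.

6.704


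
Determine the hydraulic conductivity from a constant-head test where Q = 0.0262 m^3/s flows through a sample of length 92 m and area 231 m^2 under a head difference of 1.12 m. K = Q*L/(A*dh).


From K = Q*L / (A*dh):
Numerator: Q*L = 0.0262 * 92 = 2.4104.
Denominator: A*dh = 231 * 1.12 = 258.72.
K = 2.4104 / 258.72 = 0.009317 m/s.

0.009317


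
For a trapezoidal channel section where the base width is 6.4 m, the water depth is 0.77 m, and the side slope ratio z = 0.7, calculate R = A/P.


For a trapezoidal section with side slope z:
A = (b + z*y)*y = (6.4 + 0.7*0.77)*0.77 = 5.343 m^2.
P = b + 2*y*sqrt(1 + z^2) = 6.4 + 2*0.77*sqrt(1 + 0.7^2) = 8.28 m.
R = A/P = 5.343 / 8.28 = 0.6453 m.

0.6453


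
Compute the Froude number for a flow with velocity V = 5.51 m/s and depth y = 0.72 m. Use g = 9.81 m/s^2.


The Froude number is defined as Fr = V / sqrt(g*y).
g*y = 9.81 * 0.72 = 7.0632.
sqrt(g*y) = sqrt(7.0632) = 2.6577.
Fr = 5.51 / 2.6577 = 2.0732.

2.0732


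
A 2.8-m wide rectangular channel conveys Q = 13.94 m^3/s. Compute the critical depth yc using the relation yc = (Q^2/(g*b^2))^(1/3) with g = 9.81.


Using yc = (Q^2 / (g * b^2))^(1/3):
Q^2 = 13.94^2 = 194.32.
g * b^2 = 9.81 * 2.8^2 = 9.81 * 7.84 = 76.91.
Q^2 / (g*b^2) = 194.32 / 76.91 = 2.5266.
yc = 2.5266^(1/3) = 1.362 m.

1.362


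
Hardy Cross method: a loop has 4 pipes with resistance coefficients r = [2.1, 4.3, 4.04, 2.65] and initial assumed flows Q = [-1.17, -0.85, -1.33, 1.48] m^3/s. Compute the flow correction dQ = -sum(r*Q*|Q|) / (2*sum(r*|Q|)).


Numerator terms (r*Q*|Q|): 2.1*-1.17*|-1.17| = -2.8747; 4.3*-0.85*|-0.85| = -3.1067; 4.04*-1.33*|-1.33| = -7.1464; 2.65*1.48*|1.48| = 5.8046.
Sum of numerator = -7.3232.
Denominator terms (r*|Q|): 2.1*|-1.17| = 2.457; 4.3*|-0.85| = 3.655; 4.04*|-1.33| = 5.3732; 2.65*|1.48| = 3.922.
2 * sum of denominator = 2 * 15.4072 = 30.8144.
dQ = --7.3232 / 30.8144 = 0.2377 m^3/s.

0.2377


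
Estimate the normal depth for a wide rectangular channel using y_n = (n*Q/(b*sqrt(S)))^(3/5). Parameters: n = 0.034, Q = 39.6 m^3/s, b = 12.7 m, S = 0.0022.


We use the wide-channel approximation y_n = (n*Q/(b*sqrt(S)))^(3/5).
sqrt(S) = sqrt(0.0022) = 0.046904.
Numerator: n*Q = 0.034 * 39.6 = 1.3464.
Denominator: b*sqrt(S) = 12.7 * 0.046904 = 0.595681.
arg = 2.2603.
y_n = 2.2603^(3/5) = 1.6312 m.

1.6312


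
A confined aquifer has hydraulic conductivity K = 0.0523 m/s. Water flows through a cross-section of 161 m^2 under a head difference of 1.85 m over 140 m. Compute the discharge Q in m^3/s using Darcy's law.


Darcy's law: Q = K * A * i, where i = dh/L.
Hydraulic gradient i = 1.85 / 140 = 0.013214.
Q = 0.0523 * 161 * 0.013214
  = 0.1113 m^3/s.

0.1113


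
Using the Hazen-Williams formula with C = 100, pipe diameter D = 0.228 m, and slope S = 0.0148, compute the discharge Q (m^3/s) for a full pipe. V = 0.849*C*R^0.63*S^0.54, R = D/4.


For a full circular pipe, R = D/4 = 0.228/4 = 0.057 m.
V = 0.849 * 100 * 0.057^0.63 * 0.0148^0.54
  = 0.849 * 100 * 0.164513 * 0.102788
  = 1.4357 m/s.
Pipe area A = pi*D^2/4 = pi*0.228^2/4 = 0.0408 m^2.
Q = A * V = 0.0408 * 1.4357 = 0.0586 m^3/s.

0.0586


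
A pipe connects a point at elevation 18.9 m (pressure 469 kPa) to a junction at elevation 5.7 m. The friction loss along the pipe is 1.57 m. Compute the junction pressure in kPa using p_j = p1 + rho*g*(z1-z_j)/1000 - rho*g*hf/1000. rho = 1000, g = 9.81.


Junction pressure: p_j = p1 + rho*g*(z1 - z_j)/1000 - rho*g*hf/1000.
Elevation term = 1000*9.81*(18.9 - 5.7)/1000 = 129.492 kPa.
Friction term = 1000*9.81*1.57/1000 = 15.402 kPa.
p_j = 469 + 129.492 - 15.402 = 583.09 kPa.

583.09


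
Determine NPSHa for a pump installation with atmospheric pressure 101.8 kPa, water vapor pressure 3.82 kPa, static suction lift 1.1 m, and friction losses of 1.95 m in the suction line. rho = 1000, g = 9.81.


NPSHa = p_atm/(rho*g) - z_s - hf_s - p_vap/(rho*g).
p_atm/(rho*g) = 101.8*1000 / (1000*9.81) = 10.377 m.
p_vap/(rho*g) = 3.82*1000 / (1000*9.81) = 0.389 m.
NPSHa = 10.377 - 1.1 - 1.95 - 0.389
      = 6.94 m.

6.94


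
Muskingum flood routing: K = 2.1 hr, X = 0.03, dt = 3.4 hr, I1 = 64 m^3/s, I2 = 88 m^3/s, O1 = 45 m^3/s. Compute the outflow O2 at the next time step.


Muskingum coefficients:
denom = 2*K*(1-X) + dt = 2*2.1*(1-0.03) + 3.4 = 7.474.
C0 = (dt - 2*K*X)/denom = (3.4 - 2*2.1*0.03)/7.474 = 0.4381.
C1 = (dt + 2*K*X)/denom = (3.4 + 2*2.1*0.03)/7.474 = 0.4718.
C2 = (2*K*(1-X) - dt)/denom = 0.0902.
O2 = C0*I2 + C1*I1 + C2*O1
   = 0.4381*88 + 0.4718*64 + 0.0902*45
   = 72.8 m^3/s.

72.8


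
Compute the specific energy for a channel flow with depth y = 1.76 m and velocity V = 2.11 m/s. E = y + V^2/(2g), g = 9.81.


Specific energy E = y + V^2/(2g).
Velocity head = V^2/(2g) = 2.11^2 / (2*9.81) = 4.4521 / 19.62 = 0.2269 m.
E = 1.76 + 0.2269 = 1.9869 m.

1.9869


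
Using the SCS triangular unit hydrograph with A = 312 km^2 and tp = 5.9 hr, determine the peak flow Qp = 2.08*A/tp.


SCS formula: Qp = 2.08 * A / tp.
Qp = 2.08 * 312 / 5.9
   = 648.96 / 5.9
   = 109.99 m^3/s per cm.

109.99


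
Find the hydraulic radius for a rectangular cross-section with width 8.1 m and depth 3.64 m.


For a rectangular section:
Flow area A = b * y = 8.1 * 3.64 = 29.48 m^2.
Wetted perimeter P = b + 2y = 8.1 + 2*3.64 = 15.38 m.
Hydraulic radius R = A/P = 29.48 / 15.38 = 1.917 m.

1.917


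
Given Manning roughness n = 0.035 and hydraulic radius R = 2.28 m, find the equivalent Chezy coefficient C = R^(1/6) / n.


The Chezy coefficient relates to Manning's n through C = R^(1/6) / n.
R^(1/6) = 2.28^(1/6) = 1.147244.
C = 1.147244 / 0.035 = 32.78 m^(1/2)/s.

32.78


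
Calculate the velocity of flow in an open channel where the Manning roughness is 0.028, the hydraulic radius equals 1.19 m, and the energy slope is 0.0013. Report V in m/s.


Manning's equation gives V = (1/n) * R^(2/3) * S^(1/2).
First, compute R^(2/3) = 1.19^(2/3) = 1.123.
Next, S^(1/2) = 0.0013^(1/2) = 0.036056.
Then 1/n = 1/0.028 = 35.71.
V = 35.71 * 1.123 * 0.036056 = 1.446 m/s.

1.446


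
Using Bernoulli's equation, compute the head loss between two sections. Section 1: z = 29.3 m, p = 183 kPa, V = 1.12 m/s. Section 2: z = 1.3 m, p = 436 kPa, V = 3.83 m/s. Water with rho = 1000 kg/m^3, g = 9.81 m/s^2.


Total head at each section: H = z + p/(rho*g) + V^2/(2g).
H1 = 29.3 + 183*1000/(1000*9.81) + 1.12^2/(2*9.81)
   = 29.3 + 18.654 + 0.0639
   = 48.018 m.
H2 = 1.3 + 436*1000/(1000*9.81) + 3.83^2/(2*9.81)
   = 1.3 + 44.444 + 0.7477
   = 46.492 m.
h_L = H1 - H2 = 48.018 - 46.492 = 1.526 m.

1.526


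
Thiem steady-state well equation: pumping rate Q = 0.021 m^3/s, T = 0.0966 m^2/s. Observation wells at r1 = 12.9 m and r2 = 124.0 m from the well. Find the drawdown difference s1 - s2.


Thiem equation: s1 - s2 = Q/(2*pi*T) * ln(r2/r1).
ln(r2/r1) = ln(124.0/12.9) = 2.2631.
Q/(2*pi*T) = 0.021 / (2*pi*0.0966) = 0.021 / 0.607 = 0.0346.
s1 - s2 = 0.0346 * 2.2631 = 0.0783 m.

0.0783


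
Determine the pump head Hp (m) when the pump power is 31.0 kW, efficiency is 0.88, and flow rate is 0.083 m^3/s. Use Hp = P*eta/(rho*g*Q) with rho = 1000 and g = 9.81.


Pump head formula: Hp = P * eta / (rho * g * Q).
Numerator: P * eta = 31.0 * 1000 * 0.88 = 27280.0 W.
Denominator: rho * g * Q = 1000 * 9.81 * 0.083 = 814.23.
Hp = 27280.0 / 814.23 = 33.5 m.

33.5


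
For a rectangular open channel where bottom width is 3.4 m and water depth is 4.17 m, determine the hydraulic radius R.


For a rectangular section:
Flow area A = b * y = 3.4 * 4.17 = 14.18 m^2.
Wetted perimeter P = b + 2y = 3.4 + 2*4.17 = 11.74 m.
Hydraulic radius R = A/P = 14.18 / 11.74 = 1.2077 m.

1.2077


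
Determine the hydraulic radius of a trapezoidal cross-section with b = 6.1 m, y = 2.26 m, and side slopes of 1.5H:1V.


For a trapezoidal section with side slope z:
A = (b + z*y)*y = (6.1 + 1.5*2.26)*2.26 = 21.447 m^2.
P = b + 2*y*sqrt(1 + z^2) = 6.1 + 2*2.26*sqrt(1 + 1.5^2) = 14.249 m.
R = A/P = 21.447 / 14.249 = 1.5052 m.

1.5052


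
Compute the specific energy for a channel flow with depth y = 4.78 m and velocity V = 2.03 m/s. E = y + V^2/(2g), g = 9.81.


Specific energy E = y + V^2/(2g).
Velocity head = V^2/(2g) = 2.03^2 / (2*9.81) = 4.1209 / 19.62 = 0.21 m.
E = 4.78 + 0.21 = 4.99 m.

4.99
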